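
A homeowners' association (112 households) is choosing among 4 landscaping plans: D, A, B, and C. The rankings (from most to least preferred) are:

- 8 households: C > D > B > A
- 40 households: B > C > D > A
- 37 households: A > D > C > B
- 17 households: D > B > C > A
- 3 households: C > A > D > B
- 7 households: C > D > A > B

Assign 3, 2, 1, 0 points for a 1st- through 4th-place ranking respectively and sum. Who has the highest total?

D: 8·2 + 40·1 + 37·2 + 17·3 + 3·1 + 7·2 = 198
A: 8·0 + 40·0 + 37·3 + 17·0 + 3·2 + 7·1 = 124
B: 8·1 + 40·3 + 37·0 + 17·2 + 3·0 + 7·0 = 162
C: 8·3 + 40·2 + 37·1 + 17·1 + 3·3 + 7·3 = 188
D has the highest Borda score (198).

D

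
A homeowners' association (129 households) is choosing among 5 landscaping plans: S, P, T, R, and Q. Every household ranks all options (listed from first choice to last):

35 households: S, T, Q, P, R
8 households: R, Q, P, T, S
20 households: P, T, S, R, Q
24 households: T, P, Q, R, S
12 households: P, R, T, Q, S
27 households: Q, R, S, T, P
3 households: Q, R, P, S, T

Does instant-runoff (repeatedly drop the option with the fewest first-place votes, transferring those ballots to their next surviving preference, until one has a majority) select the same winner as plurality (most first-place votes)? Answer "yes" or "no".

Instant-runoff — R1 S 35, P 32, T 24, R 8, Q 30 (R out); R2 S 35, P 32, T 24, Q 38 (T out); R3 S 35, P 56, Q 38 (S out); R4 P 56, Q 73 (Q winner). Winner: Q.
Plurality — first-place votes: S 35, P 32, T 24, R 8, Q 30. Winner: S.
The two methods disagree.

no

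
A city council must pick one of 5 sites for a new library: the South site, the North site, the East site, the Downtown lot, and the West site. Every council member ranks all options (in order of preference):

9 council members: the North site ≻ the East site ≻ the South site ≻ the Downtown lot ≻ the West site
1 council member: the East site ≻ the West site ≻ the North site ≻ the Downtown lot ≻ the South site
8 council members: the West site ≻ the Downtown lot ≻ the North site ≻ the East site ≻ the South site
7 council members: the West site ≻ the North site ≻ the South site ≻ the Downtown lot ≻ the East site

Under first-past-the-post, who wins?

the West site

First-place votes: the South site 0, the North site 9, the East site 1, the Downtown lot 0, the West site 15.
the West site has the most first-place votes.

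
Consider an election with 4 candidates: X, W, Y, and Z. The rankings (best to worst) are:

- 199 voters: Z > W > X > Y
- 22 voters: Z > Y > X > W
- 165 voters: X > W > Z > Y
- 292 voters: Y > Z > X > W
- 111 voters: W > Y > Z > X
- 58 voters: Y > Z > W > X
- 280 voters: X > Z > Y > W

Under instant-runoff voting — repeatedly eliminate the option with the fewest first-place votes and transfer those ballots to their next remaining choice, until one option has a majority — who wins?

X

Round 1: X 445, W 111, Y 350, Z 221. Eliminate W.
Round 2: X 445, Y 461, Z 221. Eliminate Z.
Round 3: X 644, Y 483. X has a majority.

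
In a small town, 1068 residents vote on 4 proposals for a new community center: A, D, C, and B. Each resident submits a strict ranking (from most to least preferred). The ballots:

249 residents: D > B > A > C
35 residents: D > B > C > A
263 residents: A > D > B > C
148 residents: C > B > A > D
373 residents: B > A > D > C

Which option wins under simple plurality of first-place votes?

First-place votes: A 263, D 284, C 148, B 373.
B has the most first-place votes.

B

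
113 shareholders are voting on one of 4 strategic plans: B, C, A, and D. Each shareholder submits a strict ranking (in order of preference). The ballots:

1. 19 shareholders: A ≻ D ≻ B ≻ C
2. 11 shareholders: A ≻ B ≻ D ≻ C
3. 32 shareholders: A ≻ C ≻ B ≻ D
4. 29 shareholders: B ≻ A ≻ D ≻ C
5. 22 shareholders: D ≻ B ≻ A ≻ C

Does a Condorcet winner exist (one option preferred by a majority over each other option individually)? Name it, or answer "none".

A vs B: 62–51 for A.
A vs C: 113–0 for A.
A vs D: 91–22 for A.
A beats every other option head-to-head.

A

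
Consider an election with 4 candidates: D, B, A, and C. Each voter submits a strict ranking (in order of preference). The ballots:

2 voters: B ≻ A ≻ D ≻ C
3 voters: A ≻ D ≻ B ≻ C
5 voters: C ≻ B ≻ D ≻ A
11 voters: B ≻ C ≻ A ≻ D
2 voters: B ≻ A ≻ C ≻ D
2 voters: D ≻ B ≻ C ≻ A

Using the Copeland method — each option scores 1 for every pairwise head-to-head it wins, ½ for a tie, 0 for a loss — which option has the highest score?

B

D: loses to B, A, and C → score 0.
B: beats D, A, and C → score 3.
A: beats D; loses to B and C → score 1.
C: beats D and A; loses to B → score 2.
B has the best pairwise record.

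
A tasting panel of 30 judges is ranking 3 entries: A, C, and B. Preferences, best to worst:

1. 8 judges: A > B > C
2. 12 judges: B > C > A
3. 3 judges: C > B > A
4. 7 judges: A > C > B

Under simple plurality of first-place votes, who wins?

First-place votes: A 15, C 3, B 12.
A has the most first-place votes.

A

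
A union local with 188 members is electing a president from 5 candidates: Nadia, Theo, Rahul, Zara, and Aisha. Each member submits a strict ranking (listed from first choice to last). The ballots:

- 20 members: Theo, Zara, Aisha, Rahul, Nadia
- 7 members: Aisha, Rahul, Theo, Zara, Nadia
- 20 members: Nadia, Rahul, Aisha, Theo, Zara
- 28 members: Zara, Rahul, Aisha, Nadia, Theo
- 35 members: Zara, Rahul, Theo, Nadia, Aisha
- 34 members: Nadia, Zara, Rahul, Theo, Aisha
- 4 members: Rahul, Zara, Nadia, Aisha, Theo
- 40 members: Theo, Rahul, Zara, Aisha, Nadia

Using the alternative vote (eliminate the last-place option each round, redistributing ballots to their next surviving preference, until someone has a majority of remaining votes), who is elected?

Round 1: Nadia 54, Theo 60, Rahul 4, Zara 63, Aisha 7. Eliminate Rahul.
Round 2: Nadia 54, Theo 60, Zara 67, Aisha 7. Eliminate Aisha.
Round 3: Nadia 54, Theo 67, Zara 67. Eliminate Nadia.
Round 4: Theo 87, Zara 101. Zara has a majority.

Zara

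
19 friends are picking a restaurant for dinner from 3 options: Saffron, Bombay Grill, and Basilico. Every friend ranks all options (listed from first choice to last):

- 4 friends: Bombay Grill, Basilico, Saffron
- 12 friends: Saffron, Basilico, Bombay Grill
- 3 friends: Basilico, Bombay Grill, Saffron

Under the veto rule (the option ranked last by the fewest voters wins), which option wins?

Basilico

Last-place votes: Saffron 7, Bombay Grill 12, Basilico 0.
Basilico is ranked last by the fewest voters, so Basilico wins.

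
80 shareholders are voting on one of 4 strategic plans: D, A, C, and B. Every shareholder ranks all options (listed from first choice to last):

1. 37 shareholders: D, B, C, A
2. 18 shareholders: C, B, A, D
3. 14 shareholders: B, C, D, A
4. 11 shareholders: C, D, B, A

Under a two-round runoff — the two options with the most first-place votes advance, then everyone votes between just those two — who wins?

Round 1 first-place votes: D 37, A 0, C 29, B 14.
D and C advance.
Runoff: D is preferred to C by 37 voters; C by 43.
C wins the runoff.

C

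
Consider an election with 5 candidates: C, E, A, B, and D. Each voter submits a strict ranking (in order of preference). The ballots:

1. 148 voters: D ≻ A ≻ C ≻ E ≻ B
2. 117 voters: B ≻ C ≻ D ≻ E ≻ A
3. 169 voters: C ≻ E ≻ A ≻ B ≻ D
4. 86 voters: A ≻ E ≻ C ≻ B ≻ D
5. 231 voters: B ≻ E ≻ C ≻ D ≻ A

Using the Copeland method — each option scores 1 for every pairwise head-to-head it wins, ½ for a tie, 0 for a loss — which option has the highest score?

C

C: beats E, A, B, and D → score 4.
E: beats A, B, and D; loses to C → score 3.
A: beats B; loses to C, E, and D → score 1.
B: beats D; loses to C, E, and A → score 1.
D: beats A; loses to C, E, and B → score 1.
C has the best pairwise record.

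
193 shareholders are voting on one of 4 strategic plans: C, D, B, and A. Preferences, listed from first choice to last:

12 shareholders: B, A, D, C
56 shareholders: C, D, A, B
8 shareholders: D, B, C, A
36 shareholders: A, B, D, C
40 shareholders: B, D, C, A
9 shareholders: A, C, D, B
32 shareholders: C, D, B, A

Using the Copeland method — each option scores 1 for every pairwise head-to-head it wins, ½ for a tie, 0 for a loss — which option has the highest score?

C: beats D, B, and A → score 3.
D: beats B and A; loses to C → score 2.
B: loses to C, D, and A → score 0.
A: beats B; loses to C and D → score 1.
C has the best pairwise record.

C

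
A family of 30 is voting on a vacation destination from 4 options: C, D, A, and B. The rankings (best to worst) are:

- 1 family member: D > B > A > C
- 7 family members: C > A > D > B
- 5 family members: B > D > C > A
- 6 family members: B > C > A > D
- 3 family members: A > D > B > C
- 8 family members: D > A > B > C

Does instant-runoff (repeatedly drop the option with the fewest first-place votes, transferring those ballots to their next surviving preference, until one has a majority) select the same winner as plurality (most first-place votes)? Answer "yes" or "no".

Instant-runoff — R1 C 7, D 9, A 3, B 11 (A out); R2 C 7, D 12, B 11 (C out); R3 D 19, B 11 (D winner). Winner: D.
Plurality — first-place votes: C 7, D 9, A 3, B 11. Winner: B.
The two methods disagree.

no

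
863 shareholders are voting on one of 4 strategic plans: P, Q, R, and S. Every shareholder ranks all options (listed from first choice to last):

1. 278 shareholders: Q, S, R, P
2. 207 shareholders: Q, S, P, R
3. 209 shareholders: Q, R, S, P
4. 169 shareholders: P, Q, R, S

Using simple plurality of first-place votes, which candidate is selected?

Q

First-place votes: P 169, Q 694, R 0, S 0.
Q has the most first-place votes.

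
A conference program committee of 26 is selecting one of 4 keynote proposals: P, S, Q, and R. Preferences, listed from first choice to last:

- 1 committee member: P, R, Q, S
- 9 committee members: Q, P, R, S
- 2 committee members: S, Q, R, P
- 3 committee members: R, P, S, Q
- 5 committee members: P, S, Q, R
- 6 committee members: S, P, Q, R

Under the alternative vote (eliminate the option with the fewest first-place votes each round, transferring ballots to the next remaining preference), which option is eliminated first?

R

Round 1: P 6, S 8, Q 9, R 3. Eliminate R.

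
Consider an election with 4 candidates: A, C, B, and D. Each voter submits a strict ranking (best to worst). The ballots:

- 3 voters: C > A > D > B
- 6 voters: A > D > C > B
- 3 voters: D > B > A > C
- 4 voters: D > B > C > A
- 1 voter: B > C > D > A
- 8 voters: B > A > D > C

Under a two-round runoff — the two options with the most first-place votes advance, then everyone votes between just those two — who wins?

D

Round 1 first-place votes: A 6, C 3, B 9, D 7.
B and D advance.
Runoff: B is preferred to D by 9 voters; D by 16.
D wins the runoff.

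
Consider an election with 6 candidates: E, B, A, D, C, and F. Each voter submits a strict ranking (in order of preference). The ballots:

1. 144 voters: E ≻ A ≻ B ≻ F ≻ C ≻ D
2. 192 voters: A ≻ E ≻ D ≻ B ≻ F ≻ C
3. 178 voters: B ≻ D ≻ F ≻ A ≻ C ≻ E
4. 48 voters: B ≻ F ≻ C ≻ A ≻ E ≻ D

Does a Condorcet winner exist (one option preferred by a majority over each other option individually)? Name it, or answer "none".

A vs E: 418–144 for A.
A vs B: 336–226 for A.
A vs D: 384–178 for A.
A vs C: 514–48 for A.
A vs F: 336–226 for A.
A beats every other option head-to-head.

A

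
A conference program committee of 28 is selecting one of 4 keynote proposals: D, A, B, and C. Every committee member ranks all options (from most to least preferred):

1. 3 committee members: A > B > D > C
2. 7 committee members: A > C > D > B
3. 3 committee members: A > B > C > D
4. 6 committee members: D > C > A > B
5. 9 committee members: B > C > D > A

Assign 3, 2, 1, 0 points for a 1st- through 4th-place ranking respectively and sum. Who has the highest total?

D: 3·1 + 7·1 + 3·0 + 6·3 + 9·1 = 37
A: 3·3 + 7·3 + 3·3 + 6·1 + 9·0 = 45
B: 3·2 + 7·0 + 3·2 + 6·0 + 9·3 = 39
C: 3·0 + 7·2 + 3·1 + 6·2 + 9·2 = 47
C has the highest Borda score (47).

C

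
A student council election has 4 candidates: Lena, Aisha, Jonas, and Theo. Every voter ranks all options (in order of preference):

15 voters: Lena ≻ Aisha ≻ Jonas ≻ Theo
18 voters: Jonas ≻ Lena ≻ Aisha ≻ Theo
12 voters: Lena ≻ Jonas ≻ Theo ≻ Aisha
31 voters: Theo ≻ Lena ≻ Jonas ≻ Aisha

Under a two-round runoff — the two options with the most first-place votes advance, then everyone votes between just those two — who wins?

Lena

Round 1 first-place votes: Lena 27, Aisha 0, Jonas 18, Theo 31.
Theo and Lena advance.
Runoff: Theo is preferred to Lena by 31 voters; Lena by 45.
Lena wins the runoff.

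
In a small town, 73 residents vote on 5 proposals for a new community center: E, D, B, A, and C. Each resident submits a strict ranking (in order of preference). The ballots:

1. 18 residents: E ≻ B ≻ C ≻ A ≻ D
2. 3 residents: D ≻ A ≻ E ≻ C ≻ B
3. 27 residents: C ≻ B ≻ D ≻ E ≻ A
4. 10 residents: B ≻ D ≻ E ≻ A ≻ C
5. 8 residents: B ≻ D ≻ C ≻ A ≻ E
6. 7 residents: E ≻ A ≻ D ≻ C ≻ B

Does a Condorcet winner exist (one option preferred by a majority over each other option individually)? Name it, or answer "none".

Checking pairwise contests:
D beats E 48–25.
B beats D 63–10.
C beats B 37–36.
E beats A 62–11.
E beats C 38–35.
Every option loses at least one head-to-head, so there is no Condorcet winner.

none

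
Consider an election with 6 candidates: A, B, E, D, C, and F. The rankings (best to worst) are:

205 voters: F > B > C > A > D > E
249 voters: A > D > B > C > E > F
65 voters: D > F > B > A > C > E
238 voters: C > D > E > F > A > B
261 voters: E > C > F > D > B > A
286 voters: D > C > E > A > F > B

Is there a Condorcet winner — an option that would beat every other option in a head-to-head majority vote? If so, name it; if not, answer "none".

C vs A: 990–314 for C.
C vs B: 785–519 for C.
C vs E: 1043–261 for C.
C vs D: 704–600 for C.
C vs F: 1034–270 for C.
C beats every other option head-to-head.

C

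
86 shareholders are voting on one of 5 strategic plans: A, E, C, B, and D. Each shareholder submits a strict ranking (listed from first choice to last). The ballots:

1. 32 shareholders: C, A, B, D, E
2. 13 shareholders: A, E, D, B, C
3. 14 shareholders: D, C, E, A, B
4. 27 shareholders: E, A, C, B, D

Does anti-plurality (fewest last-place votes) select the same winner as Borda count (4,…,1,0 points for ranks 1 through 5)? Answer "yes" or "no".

Anti-plurality — last-place votes: A 0, E 32, C 13, B 14, D 27. Winner: A.
Borda — scores: A 243, E 175, C 224, B 104, D 114. Winner: A.
The two methods agree.

yes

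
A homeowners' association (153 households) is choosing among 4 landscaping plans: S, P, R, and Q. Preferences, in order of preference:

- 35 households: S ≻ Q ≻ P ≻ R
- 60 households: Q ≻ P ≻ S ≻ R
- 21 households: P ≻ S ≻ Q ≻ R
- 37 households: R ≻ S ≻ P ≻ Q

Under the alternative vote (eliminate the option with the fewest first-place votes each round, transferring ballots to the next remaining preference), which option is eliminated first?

Round 1: S 35, P 21, R 37, Q 60. Eliminate P.

P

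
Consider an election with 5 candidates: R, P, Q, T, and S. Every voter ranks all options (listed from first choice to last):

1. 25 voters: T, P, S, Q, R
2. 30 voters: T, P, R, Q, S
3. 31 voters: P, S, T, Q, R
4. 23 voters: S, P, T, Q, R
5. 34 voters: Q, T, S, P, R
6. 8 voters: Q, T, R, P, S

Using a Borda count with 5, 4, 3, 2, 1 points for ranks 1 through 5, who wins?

R: 25·1 + 30·3 + 31·1 + 23·1 + 34·1 + 8·3 = 227
P: 25·4 + 30·4 + 31·5 + 23·4 + 34·2 + 8·2 = 551
Q: 25·2 + 30·2 + 31·2 + 23·2 + 34·5 + 8·5 = 428
T: 25·5 + 30·5 + 31·3 + 23·3 + 34·4 + 8·4 = 605
S: 25·3 + 30·1 + 31·4 + 23·5 + 34·3 + 8·1 = 454
T has the highest Borda score (605).

T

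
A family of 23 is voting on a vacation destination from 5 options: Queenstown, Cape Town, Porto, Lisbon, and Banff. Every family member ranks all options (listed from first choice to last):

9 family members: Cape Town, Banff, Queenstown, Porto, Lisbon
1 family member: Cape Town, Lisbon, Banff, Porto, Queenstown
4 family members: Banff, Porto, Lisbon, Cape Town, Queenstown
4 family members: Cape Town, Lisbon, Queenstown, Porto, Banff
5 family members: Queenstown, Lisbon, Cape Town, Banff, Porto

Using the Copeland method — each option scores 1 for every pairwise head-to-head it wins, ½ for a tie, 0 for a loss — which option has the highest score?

Queenstown: beats Porto and Lisbon; loses to Cape Town and Banff → score 2.
Cape Town: beats Queenstown, Porto, Lisbon, and Banff → score 4.
Porto: beats Lisbon; loses to Queenstown, Cape Town, and Banff → score 1.
Lisbon: loses to Queenstown, Cape Town, Porto, and Banff → score 0.
Banff: beats Queenstown, Porto, and Lisbon; loses to Cape Town → score 3.
Cape Town has the best pairwise record.

Cape Town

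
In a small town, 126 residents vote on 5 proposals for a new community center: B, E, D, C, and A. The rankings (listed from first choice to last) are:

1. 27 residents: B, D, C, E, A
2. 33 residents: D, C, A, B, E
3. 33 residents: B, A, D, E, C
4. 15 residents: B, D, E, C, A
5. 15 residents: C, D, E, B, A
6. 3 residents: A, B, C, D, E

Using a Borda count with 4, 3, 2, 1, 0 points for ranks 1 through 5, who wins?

D

B: 27·4 + 33·1 + 33·4 + 15·4 + 15·1 + 3·3 = 357
E: 27·1 + 33·0 + 33·1 + 15·2 + 15·2 + 3·0 = 120
D: 27·3 + 33·4 + 33·2 + 15·3 + 15·3 + 3·1 = 372
C: 27·2 + 33·3 + 33·0 + 15·1 + 15·4 + 3·2 = 234
A: 27·0 + 33·2 + 33·3 + 15·0 + 15·0 + 3·4 = 177
D has the highest Borda score (372).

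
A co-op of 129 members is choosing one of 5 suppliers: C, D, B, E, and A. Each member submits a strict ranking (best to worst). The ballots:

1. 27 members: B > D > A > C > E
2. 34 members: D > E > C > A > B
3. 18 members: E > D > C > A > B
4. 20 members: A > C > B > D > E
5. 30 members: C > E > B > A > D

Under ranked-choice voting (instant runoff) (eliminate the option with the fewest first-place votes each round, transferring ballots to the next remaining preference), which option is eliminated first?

E

Round 1: C 30, D 34, B 27, E 18, A 20. Eliminate E.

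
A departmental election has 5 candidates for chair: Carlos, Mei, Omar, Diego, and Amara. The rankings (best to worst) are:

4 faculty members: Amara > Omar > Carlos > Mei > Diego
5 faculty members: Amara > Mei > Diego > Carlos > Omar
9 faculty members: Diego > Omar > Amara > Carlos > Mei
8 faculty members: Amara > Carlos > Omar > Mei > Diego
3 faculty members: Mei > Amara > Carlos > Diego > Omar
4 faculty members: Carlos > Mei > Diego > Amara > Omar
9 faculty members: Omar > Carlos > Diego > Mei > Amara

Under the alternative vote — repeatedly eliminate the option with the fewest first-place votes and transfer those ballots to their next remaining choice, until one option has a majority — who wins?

Round 1: Carlos 4, Mei 3, Omar 9, Diego 9, Amara 17. Eliminate Mei.
Round 2: Carlos 4, Omar 9, Diego 9, Amara 20. Eliminate Carlos.
Round 3: Omar 9, Diego 13, Amara 20. Eliminate Omar.
Round 4: Diego 22, Amara 20. Diego has a majority.

Diego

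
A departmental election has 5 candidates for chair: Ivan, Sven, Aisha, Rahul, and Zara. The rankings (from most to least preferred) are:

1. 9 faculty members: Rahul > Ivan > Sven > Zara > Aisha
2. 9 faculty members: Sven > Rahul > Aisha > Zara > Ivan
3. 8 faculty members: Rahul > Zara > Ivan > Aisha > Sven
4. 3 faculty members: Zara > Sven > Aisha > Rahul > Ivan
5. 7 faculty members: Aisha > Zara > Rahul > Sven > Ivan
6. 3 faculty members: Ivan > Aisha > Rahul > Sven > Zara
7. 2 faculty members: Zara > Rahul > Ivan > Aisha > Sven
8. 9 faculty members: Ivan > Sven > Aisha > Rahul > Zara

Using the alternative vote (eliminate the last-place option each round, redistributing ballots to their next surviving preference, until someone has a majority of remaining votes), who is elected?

Round 1: Ivan 12, Sven 9, Aisha 7, Rahul 17, Zara 5. Eliminate Zara.
Round 2: Ivan 12, Sven 12, Aisha 7, Rahul 19. Eliminate Aisha.
Round 3: Ivan 12, Sven 12, Rahul 26. Rahul has a majority.

Rahul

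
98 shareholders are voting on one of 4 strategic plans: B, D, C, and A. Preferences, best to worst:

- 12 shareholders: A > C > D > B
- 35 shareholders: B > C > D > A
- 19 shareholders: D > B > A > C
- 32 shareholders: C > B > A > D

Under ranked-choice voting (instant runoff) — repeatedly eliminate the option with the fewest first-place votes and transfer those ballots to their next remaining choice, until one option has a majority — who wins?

B

Round 1: B 35, D 19, C 32, A 12. Eliminate A.
Round 2: B 35, D 19, C 44. Eliminate D.
Round 3: B 54, C 44. B has a majority.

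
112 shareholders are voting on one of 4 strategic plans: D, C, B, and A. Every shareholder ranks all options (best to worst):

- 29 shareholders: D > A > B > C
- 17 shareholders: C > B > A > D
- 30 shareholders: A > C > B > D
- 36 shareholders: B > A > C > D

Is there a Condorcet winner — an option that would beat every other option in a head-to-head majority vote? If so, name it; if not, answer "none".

A

A vs D: 83–29 for A.
A vs C: 95–17 for A.
A vs B: 59–53 for A.
A beats every other option head-to-head.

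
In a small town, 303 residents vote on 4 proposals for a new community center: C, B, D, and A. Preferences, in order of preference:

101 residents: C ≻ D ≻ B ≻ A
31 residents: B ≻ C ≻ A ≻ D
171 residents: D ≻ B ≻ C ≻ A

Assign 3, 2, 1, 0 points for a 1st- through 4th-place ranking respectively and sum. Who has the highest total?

C: 101·3 + 31·2 + 171·1 = 536
B: 101·1 + 31·3 + 171·2 = 536
D: 101·2 + 31·0 + 171·3 = 715
A: 101·0 + 31·1 + 171·0 = 31
D has the highest Borda score (715).

D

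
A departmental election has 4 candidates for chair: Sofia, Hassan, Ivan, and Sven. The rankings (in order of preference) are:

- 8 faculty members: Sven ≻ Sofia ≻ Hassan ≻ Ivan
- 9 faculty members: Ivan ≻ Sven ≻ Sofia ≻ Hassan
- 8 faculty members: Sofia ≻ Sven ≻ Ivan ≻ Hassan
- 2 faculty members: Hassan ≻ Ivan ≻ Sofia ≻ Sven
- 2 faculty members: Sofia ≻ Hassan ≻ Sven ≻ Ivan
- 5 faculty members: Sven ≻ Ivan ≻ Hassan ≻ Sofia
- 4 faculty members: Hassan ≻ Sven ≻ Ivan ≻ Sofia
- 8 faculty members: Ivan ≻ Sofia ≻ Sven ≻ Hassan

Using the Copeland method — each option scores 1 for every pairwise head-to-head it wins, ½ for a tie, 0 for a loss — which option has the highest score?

Sven

Sofia: beats Hassan; loses to Ivan and Sven → score 1.
Hassan: loses to Sofia, Ivan, and Sven → score 0.
Ivan: beats Sofia and Hassan; loses to Sven → score 2.
Sven: beats Sofia, Hassan, and Ivan → score 3.
Sven has the best pairwise record.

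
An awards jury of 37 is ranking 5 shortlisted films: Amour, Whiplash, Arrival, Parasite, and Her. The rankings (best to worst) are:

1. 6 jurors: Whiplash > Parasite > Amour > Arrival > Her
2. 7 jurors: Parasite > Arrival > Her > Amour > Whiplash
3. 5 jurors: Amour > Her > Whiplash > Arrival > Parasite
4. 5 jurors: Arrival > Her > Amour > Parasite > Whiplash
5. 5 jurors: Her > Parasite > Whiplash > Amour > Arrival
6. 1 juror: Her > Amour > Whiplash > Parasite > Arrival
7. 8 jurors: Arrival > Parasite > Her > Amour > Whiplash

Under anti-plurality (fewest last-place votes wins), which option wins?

Amour

Last-place votes: Amour 0, Whiplash 20, Arrival 6, Parasite 5, Her 6.
Amour is ranked last by the fewest voters, so Amour wins.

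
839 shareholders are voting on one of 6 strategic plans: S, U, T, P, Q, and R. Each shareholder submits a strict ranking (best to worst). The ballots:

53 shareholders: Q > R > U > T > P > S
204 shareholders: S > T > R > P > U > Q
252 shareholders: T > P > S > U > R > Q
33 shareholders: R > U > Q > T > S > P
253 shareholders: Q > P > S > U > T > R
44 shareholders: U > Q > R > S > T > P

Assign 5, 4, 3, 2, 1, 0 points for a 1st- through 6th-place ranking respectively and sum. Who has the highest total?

S

S: 53·0 + 204·5 + 252·3 + 33·1 + 253·3 + 44·2 = 2656
U: 53·3 + 204·1 + 252·2 + 33·4 + 253·2 + 44·5 = 1725
T: 53·2 + 204·4 + 252·5 + 33·2 + 253·1 + 44·1 = 2545
P: 53·1 + 204·2 + 252·4 + 33·0 + 253·4 + 44·0 = 2481
Q: 53·5 + 204·0 + 252·0 + 33·3 + 253·5 + 44·4 = 1805
R: 53·4 + 204·3 + 252·1 + 33·5 + 253·0 + 44·3 = 1373
S has the highest Borda score (2656).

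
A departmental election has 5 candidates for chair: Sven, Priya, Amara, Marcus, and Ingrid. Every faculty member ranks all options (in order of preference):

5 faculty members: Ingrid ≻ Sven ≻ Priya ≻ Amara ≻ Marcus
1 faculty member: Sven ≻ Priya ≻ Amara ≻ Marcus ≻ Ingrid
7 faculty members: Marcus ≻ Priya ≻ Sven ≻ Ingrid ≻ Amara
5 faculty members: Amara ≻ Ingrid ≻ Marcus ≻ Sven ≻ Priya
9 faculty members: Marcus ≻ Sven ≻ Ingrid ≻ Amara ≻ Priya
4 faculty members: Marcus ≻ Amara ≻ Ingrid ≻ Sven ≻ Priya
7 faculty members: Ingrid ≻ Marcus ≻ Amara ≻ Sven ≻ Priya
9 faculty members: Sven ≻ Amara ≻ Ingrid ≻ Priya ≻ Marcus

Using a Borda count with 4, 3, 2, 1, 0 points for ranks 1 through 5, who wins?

Ingrid

Sven: 5·3 + 1·4 + 7·2 + 5·1 + 9·3 + 4·1 + 7·1 + 9·4 = 112
Priya: 5·2 + 1·3 + 7·3 + 5·0 + 9·0 + 4·0 + 7·0 + 9·1 = 43
Amara: 5·1 + 1·2 + 7·0 + 5·4 + 9·1 + 4·3 + 7·2 + 9·3 = 89
Marcus: 5·0 + 1·1 + 7·4 + 5·2 + 9·4 + 4·4 + 7·3 + 9·0 = 112
Ingrid: 5·4 + 1·0 + 7·1 + 5·3 + 9·2 + 4·2 + 7·4 + 9·2 = 114
Ingrid has the highest Borda score (114).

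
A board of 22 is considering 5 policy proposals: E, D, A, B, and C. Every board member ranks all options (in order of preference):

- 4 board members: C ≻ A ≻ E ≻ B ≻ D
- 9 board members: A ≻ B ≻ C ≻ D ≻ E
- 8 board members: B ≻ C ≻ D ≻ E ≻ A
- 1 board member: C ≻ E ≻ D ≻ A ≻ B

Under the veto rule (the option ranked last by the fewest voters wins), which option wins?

Last-place votes: E 9, D 4, A 8, B 1, C 0.
C is ranked last by the fewest voters, so C wins.

C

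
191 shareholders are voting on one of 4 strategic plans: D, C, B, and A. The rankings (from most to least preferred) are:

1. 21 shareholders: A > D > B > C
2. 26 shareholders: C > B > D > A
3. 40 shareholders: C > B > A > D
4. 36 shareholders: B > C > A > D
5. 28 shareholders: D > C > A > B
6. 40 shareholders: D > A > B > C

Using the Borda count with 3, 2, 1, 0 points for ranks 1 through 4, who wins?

D: 21·2 + 26·1 + 40·0 + 36·0 + 28·3 + 40·3 = 272
C: 21·0 + 26·3 + 40·3 + 36·2 + 28·2 + 40·0 = 326
B: 21·1 + 26·2 + 40·2 + 36·3 + 28·0 + 40·1 = 301
A: 21·3 + 26·0 + 40·1 + 36·1 + 28·1 + 40·2 = 247
C has the highest Borda score (326).

C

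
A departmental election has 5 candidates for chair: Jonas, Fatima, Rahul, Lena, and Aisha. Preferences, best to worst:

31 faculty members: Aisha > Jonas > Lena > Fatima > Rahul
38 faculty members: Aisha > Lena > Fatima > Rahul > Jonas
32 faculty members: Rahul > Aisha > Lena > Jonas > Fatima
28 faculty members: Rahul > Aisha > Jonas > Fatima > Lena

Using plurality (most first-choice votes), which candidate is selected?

Aisha

First-place votes: Jonas 0, Fatima 0, Rahul 60, Lena 0, Aisha 69.
Aisha has the most first-place votes.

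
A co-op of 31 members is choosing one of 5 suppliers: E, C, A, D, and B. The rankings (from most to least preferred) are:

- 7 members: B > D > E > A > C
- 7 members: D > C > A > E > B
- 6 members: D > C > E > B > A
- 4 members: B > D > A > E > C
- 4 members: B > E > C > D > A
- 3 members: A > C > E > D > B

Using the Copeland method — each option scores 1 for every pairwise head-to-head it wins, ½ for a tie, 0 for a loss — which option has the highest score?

E: beats A and B; loses to C and D → score 2.
C: beats E, A, and B; loses to D → score 3.
A: loses to E, C, D, and B → score 0.
D: beats E, C, A, and B → score 4.
B: beats A; loses to E, C, and D → score 1.
D has the best pairwise record.

D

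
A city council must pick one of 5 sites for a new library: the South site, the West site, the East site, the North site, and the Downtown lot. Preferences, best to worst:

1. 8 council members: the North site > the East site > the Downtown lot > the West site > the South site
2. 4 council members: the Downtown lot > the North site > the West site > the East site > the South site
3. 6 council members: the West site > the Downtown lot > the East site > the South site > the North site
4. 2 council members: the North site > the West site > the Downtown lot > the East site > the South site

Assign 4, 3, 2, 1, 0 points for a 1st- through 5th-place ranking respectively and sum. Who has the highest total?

the South site: 8·0 + 4·0 + 6·1 + 2·0 = 6
the West site: 8·1 + 4·2 + 6·4 + 2·3 = 46
the East site: 8·3 + 4·1 + 6·2 + 2·1 = 42
the North site: 8·4 + 4·3 + 6·0 + 2·4 = 52
the Downtown lot: 8·2 + 4·4 + 6·3 + 2·2 = 54
the Downtown lot has the highest Borda score (54).

the Downtown lot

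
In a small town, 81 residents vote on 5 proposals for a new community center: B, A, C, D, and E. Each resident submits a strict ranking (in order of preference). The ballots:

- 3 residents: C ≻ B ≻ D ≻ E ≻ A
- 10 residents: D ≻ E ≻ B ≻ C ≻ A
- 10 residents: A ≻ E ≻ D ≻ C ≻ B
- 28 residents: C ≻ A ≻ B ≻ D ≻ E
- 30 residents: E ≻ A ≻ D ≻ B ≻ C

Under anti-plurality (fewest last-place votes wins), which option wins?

Last-place votes: B 10, A 13, C 30, D 0, E 28.
D is ranked last by the fewest voters, so D wins.

D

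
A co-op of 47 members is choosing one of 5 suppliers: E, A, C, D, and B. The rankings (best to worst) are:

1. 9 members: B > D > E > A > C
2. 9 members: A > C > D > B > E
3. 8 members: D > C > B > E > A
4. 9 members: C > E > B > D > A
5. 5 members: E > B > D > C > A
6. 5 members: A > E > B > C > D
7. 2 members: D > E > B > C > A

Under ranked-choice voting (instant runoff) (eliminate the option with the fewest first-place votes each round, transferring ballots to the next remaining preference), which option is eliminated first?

Round 1: E 5, A 14, C 9, D 10, B 9. Eliminate E.

E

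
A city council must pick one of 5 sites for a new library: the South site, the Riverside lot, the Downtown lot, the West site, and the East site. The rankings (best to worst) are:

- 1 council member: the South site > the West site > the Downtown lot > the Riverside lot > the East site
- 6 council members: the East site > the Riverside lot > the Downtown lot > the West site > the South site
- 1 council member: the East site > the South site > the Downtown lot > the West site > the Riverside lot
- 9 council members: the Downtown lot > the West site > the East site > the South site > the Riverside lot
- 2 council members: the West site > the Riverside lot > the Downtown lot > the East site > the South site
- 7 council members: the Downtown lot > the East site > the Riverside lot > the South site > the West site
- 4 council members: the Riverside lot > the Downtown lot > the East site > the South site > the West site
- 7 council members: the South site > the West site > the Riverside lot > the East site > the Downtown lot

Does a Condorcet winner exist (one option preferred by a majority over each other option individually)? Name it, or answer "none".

none

Checking pairwise contests:
the Riverside lot beats the South site 19–18.
the West site beats the Riverside lot 20–17.
the Riverside lot beats the Downtown lot 19–18.
the South site beats the West site 20–17.
the Downtown lot beats the East site 23–14.
Every option loses at least one head-to-head, so there is no Condorcet winner.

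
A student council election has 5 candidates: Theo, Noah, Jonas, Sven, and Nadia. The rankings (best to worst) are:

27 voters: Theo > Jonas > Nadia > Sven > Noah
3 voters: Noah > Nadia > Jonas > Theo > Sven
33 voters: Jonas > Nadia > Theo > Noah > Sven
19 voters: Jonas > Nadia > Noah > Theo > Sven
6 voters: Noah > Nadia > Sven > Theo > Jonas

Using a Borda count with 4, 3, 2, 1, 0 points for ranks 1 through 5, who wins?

Theo: 27·4 + 3·1 + 33·2 + 19·1 + 6·1 = 202
Noah: 27·0 + 3·4 + 33·1 + 19·2 + 6·4 = 107
Jonas: 27·3 + 3·2 + 33·4 + 19·4 + 6·0 = 295
Sven: 27·1 + 3·0 + 33·0 + 19·0 + 6·2 = 39
Nadia: 27·2 + 3·3 + 33·3 + 19·3 + 6·3 = 237
Jonas has the highest Borda score (295).

Jonas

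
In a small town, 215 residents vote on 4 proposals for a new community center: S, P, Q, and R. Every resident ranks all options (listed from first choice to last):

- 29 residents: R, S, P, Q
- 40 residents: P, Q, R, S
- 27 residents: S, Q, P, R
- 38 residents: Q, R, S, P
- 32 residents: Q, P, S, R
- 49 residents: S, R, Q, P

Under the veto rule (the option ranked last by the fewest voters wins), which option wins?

Last-place votes: S 40, P 87, Q 29, R 59.
Q is ranked last by the fewest voters, so Q wins.

Q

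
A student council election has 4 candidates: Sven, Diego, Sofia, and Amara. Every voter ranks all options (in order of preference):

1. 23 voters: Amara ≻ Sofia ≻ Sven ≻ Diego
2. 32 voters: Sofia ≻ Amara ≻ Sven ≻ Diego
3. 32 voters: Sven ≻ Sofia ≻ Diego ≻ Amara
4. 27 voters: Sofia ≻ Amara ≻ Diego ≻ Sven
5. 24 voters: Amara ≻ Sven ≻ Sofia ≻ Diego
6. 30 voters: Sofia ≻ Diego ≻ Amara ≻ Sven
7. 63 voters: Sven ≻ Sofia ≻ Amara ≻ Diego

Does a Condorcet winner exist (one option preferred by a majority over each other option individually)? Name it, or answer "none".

Checking pairwise contests:
Amara beats Sven 136–95.
Sven beats Diego 174–57.
Sven beats Sofia 119–112.
Sofia beats Amara 184–47.
Every option loses at least one head-to-head, so there is no Condorcet winner.

none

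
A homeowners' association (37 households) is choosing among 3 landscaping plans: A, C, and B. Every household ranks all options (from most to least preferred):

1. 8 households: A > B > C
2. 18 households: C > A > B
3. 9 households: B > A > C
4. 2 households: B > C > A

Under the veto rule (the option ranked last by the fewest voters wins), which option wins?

A

Last-place votes: A 2, C 17, B 18.
A is ranked last by the fewest voters, so A wins.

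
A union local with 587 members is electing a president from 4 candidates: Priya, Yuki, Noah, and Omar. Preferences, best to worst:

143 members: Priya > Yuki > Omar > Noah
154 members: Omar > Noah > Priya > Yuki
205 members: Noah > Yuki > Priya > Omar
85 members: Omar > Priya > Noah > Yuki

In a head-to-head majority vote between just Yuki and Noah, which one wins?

Voters preferring Yuki to Noah: 143; preferring Noah to Yuki: 444.
Noah wins the head-to-head.

Noah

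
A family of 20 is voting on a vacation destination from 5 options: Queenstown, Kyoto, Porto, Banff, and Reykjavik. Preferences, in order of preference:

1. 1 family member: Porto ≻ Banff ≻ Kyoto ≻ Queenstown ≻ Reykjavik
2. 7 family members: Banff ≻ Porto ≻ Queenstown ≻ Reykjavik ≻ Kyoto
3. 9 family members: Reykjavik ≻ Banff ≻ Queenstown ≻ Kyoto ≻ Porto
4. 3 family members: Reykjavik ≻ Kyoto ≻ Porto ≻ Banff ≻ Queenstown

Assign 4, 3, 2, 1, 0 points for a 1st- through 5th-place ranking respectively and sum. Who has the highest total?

Queenstown: 1·1 + 7·2 + 9·2 + 3·0 = 33
Kyoto: 1·2 + 7·0 + 9·1 + 3·3 = 20
Porto: 1·4 + 7·3 + 9·0 + 3·2 = 31
Banff: 1·3 + 7·4 + 9·3 + 3·1 = 61
Reykjavik: 1·0 + 7·1 + 9·4 + 3·4 = 55
Banff has the highest Borda score (61).

Banff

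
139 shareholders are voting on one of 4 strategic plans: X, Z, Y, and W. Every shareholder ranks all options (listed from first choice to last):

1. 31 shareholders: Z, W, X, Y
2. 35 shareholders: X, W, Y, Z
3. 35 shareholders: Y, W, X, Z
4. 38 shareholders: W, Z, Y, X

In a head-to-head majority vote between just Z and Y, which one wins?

Y

Voters preferring Z to Y: 69; preferring Y to Z: 70.
Y wins the head-to-head.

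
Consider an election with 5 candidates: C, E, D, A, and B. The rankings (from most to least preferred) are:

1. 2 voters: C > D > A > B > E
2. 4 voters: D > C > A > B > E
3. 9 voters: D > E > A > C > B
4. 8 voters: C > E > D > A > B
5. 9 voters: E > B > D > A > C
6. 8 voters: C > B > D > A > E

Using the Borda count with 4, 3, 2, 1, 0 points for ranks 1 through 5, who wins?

C: 2·4 + 4·3 + 9·1 + 8·4 + 9·0 + 8·4 = 93
E: 2·0 + 4·0 + 9·3 + 8·3 + 9·4 + 8·0 = 87
D: 2·3 + 4·4 + 9·4 + 8·2 + 9·2 + 8·2 = 108
A: 2·2 + 4·2 + 9·2 + 8·1 + 9·1 + 8·1 = 55
B: 2·1 + 4·1 + 9·0 + 8·0 + 9·3 + 8·3 = 57
D has the highest Borda score (108).

D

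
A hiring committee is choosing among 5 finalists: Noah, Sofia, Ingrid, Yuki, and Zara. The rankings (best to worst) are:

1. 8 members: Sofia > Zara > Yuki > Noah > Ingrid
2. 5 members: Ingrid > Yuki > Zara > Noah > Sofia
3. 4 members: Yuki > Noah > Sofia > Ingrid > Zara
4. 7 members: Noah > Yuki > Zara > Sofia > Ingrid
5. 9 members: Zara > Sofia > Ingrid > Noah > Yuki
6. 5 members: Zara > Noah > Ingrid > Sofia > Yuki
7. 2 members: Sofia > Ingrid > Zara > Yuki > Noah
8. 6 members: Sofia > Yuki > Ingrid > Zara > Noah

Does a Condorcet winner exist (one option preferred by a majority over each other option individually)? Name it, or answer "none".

Zara vs Noah: 35–11 for Zara.
Zara vs Sofia: 26–20 for Zara.
Zara vs Ingrid: 29–17 for Zara.
Zara vs Yuki: 24–22 for Zara.
Zara beats every other option head-to-head.

Zara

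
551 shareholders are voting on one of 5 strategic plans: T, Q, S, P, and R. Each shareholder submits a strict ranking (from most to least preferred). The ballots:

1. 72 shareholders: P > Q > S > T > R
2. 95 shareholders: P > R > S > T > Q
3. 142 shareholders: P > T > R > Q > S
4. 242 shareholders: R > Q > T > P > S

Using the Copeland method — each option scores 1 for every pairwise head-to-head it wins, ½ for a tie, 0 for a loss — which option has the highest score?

P

T: beats S; loses to Q, P, and R → score 1.
Q: beats T and S; loses to P and R → score 2.
S: loses to T, Q, P, and R → score 0.
P: beats T, Q, S, and R → score 4.
R: beats T, Q, and S; loses to P → score 3.
P has the best pairwise record.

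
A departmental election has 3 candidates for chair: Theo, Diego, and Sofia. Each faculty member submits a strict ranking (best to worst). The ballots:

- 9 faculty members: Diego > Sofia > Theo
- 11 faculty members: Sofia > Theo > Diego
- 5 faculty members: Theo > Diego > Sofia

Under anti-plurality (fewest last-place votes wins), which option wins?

Last-place votes: Theo 9, Diego 11, Sofia 5.
Sofia is ranked last by the fewest voters, so Sofia wins.

Sofia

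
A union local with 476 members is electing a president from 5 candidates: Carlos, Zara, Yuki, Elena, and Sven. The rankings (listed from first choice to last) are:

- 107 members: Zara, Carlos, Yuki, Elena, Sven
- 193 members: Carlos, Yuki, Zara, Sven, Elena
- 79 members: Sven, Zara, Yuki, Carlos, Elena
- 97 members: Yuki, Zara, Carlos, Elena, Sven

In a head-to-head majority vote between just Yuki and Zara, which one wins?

Yuki

Voters preferring Yuki to Zara: 290; preferring Zara to Yuki: 186.
Yuki wins the head-to-head.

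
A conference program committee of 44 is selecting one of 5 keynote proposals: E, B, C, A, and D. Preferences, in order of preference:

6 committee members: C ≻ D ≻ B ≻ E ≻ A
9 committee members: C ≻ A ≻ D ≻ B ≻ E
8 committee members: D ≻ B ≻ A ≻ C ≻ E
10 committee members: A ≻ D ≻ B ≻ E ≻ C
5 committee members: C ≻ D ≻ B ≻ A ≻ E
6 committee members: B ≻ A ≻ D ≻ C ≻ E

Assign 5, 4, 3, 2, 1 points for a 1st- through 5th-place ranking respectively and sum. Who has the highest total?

D

E: 6·2 + 9·1 + 8·1 + 10·2 + 5·1 + 6·1 = 60
B: 6·3 + 9·2 + 8·4 + 10·3 + 5·3 + 6·5 = 143
C: 6·5 + 9·5 + 8·2 + 10·1 + 5·5 + 6·2 = 138
A: 6·1 + 9·4 + 8·3 + 10·5 + 5·2 + 6·4 = 150
D: 6·4 + 9·3 + 8·5 + 10·4 + 5·4 + 6·3 = 169
D has the highest Borda score (169).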